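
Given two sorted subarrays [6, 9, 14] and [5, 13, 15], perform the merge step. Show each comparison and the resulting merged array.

Merging process:

Compare 6 vs 5: take 5 from right. Merged: [5]
Compare 6 vs 13: take 6 from left. Merged: [5, 6]
Compare 9 vs 13: take 9 from left. Merged: [5, 6, 9]
Compare 14 vs 13: take 13 from right. Merged: [5, 6, 9, 13]
Compare 14 vs 15: take 14 from left. Merged: [5, 6, 9, 13, 14]
Append remaining from right: [15]. Merged: [5, 6, 9, 13, 14, 15]

Final merged array: [5, 6, 9, 13, 14, 15]
Total comparisons: 5

The merged array is [5, 6, 9, 13, 14, 15], requiring 5 comparisons. The merge step runs in O(n) time where n is the total number of elements.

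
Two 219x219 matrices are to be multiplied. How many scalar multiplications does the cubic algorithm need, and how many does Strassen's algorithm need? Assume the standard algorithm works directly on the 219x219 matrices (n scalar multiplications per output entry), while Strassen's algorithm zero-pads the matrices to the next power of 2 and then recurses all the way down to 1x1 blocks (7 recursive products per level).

Matrix multiplication for 219x219 matrices:

Strassen's algorithm requires power-of-2 dimensions. Pad 219x219 to 256x256 (next power of 2).

Standard algorithm: 219^3 = 10503459 multiplications
Strassen's algorithm: 7^(log2(256)) = 7^8 = 5764801 multiplications
Savings: 10503459 - 5764801 = 4738658 multiplications

Standard: 10503459 multiplications (219^3). Strassen: 5764801 multiplications (7^8, after padding to 256x256). Strassen reduces 8 recursive multiplications to 7 at each level.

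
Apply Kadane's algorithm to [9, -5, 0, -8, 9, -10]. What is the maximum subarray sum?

Using Kadane's algorithm on [9, -5, 0, -8, 9, -10]:

Scanning through the array:
Position 1 (value -5): max_ending_here = 4, max_so_far = 9
Position 2 (value 0): max_ending_here = 4, max_so_far = 9
Position 3 (value -8): max_ending_here = -4, max_so_far = 9
Position 4 (value 9): max_ending_here = 9, max_so_far = 9
Position 5 (value -10): max_ending_here = -1, max_so_far = 9

Maximum subarray: [9]
Maximum sum: 9

The maximum subarray is [9] with sum 9. This subarray runs from index 0 to index 0.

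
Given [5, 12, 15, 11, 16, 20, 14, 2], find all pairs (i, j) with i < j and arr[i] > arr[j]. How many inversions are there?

Finding inversions in [5, 12, 15, 11, 16, 20, 14, 2]:

(0, 7): arr[0]=5 > arr[7]=2
(1, 3): arr[1]=12 > arr[3]=11
(1, 7): arr[1]=12 > arr[7]=2
(2, 3): arr[2]=15 > arr[3]=11
(2, 6): arr[2]=15 > arr[6]=14
(2, 7): arr[2]=15 > arr[7]=2
(3, 7): arr[3]=11 > arr[7]=2
(4, 6): arr[4]=16 > arr[6]=14
(4, 7): arr[4]=16 > arr[7]=2
(5, 6): arr[5]=20 > arr[6]=14
(5, 7): arr[5]=20 > arr[7]=2
(6, 7): arr[6]=14 > arr[7]=2

Total inversions: 12

The array has 12 inversion(s): (0,7), (1,3), (1,7), (2,3), (2,6), (2,7), (3,7), (4,6), (4,7), (5,6), (5,7), (6,7). Each pair (i,j) satisfies i < j and arr[i] > arr[j].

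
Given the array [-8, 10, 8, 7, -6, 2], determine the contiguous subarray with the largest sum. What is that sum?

Using Kadane's algorithm on [-8, 10, 8, 7, -6, 2]:

Scanning through the array:
Position 1 (value 10): max_ending_here = 10, max_so_far = 10
Position 2 (value 8): max_ending_here = 18, max_so_far = 18
Position 3 (value 7): max_ending_here = 25, max_so_far = 25
Position 4 (value -6): max_ending_here = 19, max_so_far = 25
Position 5 (value 2): max_ending_here = 21, max_so_far = 25

Maximum subarray: [10, 8, 7]
Maximum sum: 25

The maximum subarray is [10, 8, 7] with sum 25. This subarray runs from index 1 to index 3.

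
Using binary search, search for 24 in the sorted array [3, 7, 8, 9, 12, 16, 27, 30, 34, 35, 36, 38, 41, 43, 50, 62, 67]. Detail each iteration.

Binary search for 24 in [3, 7, 8, 9, 12, 16, 27, 30, 34, 35, 36, 38, 41, 43, 50, 62, 67]:

lo=0, hi=16, mid=8, arr[mid]=34 -> 34 > 24, search left half
lo=0, hi=7, mid=3, arr[mid]=9 -> 9 < 24, search right half
lo=4, hi=7, mid=5, arr[mid]=16 -> 16 < 24, search right half
lo=6, hi=7, mid=6, arr[mid]=27 -> 27 > 24, search left half
lo=6 > hi=5, target 24 not found

Binary search determines that 24 is not in the array after 4 comparisons. The search space was exhausted without finding the target.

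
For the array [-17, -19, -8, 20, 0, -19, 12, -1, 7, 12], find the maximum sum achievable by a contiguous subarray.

Using Kadane's algorithm on [-17, -19, -8, 20, 0, -19, 12, -1, 7, 12]:

Scanning through the array:
Position 1 (value -19): max_ending_here = -19, max_so_far = -17
Position 2 (value -8): max_ending_here = -8, max_so_far = -8
Position 3 (value 20): max_ending_here = 20, max_so_far = 20
Position 4 (value 0): max_ending_here = 20, max_so_far = 20
Position 5 (value -19): max_ending_here = 1, max_so_far = 20
Position 6 (value 12): max_ending_here = 13, max_so_far = 20
Position 7 (value -1): max_ending_here = 12, max_so_far = 20
Position 8 (value 7): max_ending_here = 19, max_so_far = 20
Position 9 (value 12): max_ending_here = 31, max_so_far = 31

Maximum subarray: [20, 0, -19, 12, -1, 7, 12]
Maximum sum: 31

The maximum subarray is [20, 0, -19, 12, -1, 7, 12] with sum 31. This subarray runs from index 3 to index 9.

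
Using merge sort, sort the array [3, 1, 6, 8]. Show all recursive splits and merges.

Merge sort trace:

Split: [3, 1, 6, 8] -> [3, 1] and [6, 8]
  Split: [3, 1] -> [3] and [1]
  Merge: [3] + [1] -> [1, 3]
  Split: [6, 8] -> [6] and [8]
  Merge: [6] + [8] -> [6, 8]
Merge: [1, 3] + [6, 8] -> [1, 3, 6, 8]

Final sorted array: [1, 3, 6, 8]

The merge sort proceeds by recursively splitting the array and merging sorted halves.
After all merges, the sorted array is [1, 3, 6, 8].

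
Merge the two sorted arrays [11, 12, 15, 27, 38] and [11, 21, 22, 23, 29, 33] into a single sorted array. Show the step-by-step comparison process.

Merging process:

Compare 11 vs 11: take 11 from left. Merged: [11]
Compare 12 vs 11: take 11 from right. Merged: [11, 11]
Compare 12 vs 21: take 12 from left. Merged: [11, 11, 12]
Compare 15 vs 21: take 15 from left. Merged: [11, 11, 12, 15]
Compare 27 vs 21: take 21 from right. Merged: [11, 11, 12, 15, 21]
Compare 27 vs 22: take 22 from right. Merged: [11, 11, 12, 15, 21, 22]
Compare 27 vs 23: take 23 from right. Merged: [11, 11, 12, 15, 21, 22, 23]
Compare 27 vs 29: take 27 from left. Merged: [11, 11, 12, 15, 21, 22, 23, 27]
Compare 38 vs 29: take 29 from right. Merged: [11, 11, 12, 15, 21, 22, 23, 27, 29]
Compare 38 vs 33: take 33 from right. Merged: [11, 11, 12, 15, 21, 22, 23, 27, 29, 33]
Append remaining from left: [38]. Merged: [11, 11, 12, 15, 21, 22, 23, 27, 29, 33, 38]

Final merged array: [11, 11, 12, 15, 21, 22, 23, 27, 29, 33, 38]
Total comparisons: 10

The merged array is [11, 11, 12, 15, 21, 22, 23, 27, 29, 33, 38], requiring 10 comparisons. The merge step runs in O(n) time where n is the total number of elements.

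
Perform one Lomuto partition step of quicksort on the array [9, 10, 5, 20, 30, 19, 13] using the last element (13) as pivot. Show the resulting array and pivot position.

Lomuto partition with pivot = 13:

Initial array: [9, 10, 5, 20, 30, 19, 13]

arr[0]=9 <= 13: swap with position 0, array becomes [9, 10, 5, 20, 30, 19, 13]
arr[1]=10 <= 13: swap with position 1, array becomes [9, 10, 5, 20, 30, 19, 13]
arr[2]=5 <= 13: swap with position 2, array becomes [9, 10, 5, 20, 30, 19, 13]
arr[3]=20 > 13: no swap
arr[4]=30 > 13: no swap
arr[5]=19 > 13: no swap

Place pivot at position 3: [9, 10, 5, 13, 30, 19, 20]
Pivot position: 3

After partitioning with pivot 13, the array becomes [9, 10, 5, 13, 30, 19, 20]. The pivot is placed at index 3. All elements to the left of the pivot are <= 13, and all elements to the right are > 13.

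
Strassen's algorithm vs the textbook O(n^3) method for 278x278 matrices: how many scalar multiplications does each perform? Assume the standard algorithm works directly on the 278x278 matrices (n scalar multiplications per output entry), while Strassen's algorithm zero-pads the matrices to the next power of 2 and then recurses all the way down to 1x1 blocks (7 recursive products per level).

Matrix multiplication for 278x278 matrices:

Strassen's algorithm requires power-of-2 dimensions. Pad 278x278 to 512x512 (next power of 2).

Standard algorithm: 278^3 = 21484952 multiplications
Strassen's algorithm: 7^(log2(512)) = 7^9 = 40353607 multiplications
Difference: 21484952 - 40353607 = -18868655 (Strassen uses MORE here due to padding overhead — for small or just-over-power-of-2 n, padding can outweigh the per-level savings)

Standard: 21484952 multiplications (278^3). Strassen: 40353607 multiplications (7^9, after padding to 512x512). Strassen reduces 8 recursive multiplications to 7 at each level.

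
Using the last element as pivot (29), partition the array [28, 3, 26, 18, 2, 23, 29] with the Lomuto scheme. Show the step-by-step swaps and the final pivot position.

Lomuto partition with pivot = 29:

Initial array: [28, 3, 26, 18, 2, 23, 29]

arr[0]=28 <= 29: swap with position 0, array becomes [28, 3, 26, 18, 2, 23, 29]
arr[1]=3 <= 29: swap with position 1, array becomes [28, 3, 26, 18, 2, 23, 29]
arr[2]=26 <= 29: swap with position 2, array becomes [28, 3, 26, 18, 2, 23, 29]
arr[3]=18 <= 29: swap with position 3, array becomes [28, 3, 26, 18, 2, 23, 29]
arr[4]=2 <= 29: swap with position 4, array becomes [28, 3, 26, 18, 2, 23, 29]
arr[5]=23 <= 29: swap with position 5, array becomes [28, 3, 26, 18, 2, 23, 29]

Place pivot at position 6: [28, 3, 26, 18, 2, 23, 29]
Pivot position: 6

After partitioning with pivot 29, the array becomes [28, 3, 26, 18, 2, 23, 29]. The pivot is placed at index 6. All elements to the left of the pivot are <= 29, and all elements to the right are > 29.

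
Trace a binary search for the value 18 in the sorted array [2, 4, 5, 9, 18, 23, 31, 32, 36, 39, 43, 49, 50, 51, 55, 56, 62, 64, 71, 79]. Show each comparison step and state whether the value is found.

Binary search for 18 in [2, 4, 5, 9, 18, 23, 31, 32, 36, 39, 43, 49, 50, 51, 55, 56, 62, 64, 71, 79]:

lo=0, hi=19, mid=9, arr[mid]=39 -> 39 > 18, search left half
lo=0, hi=8, mid=4, arr[mid]=18 -> Found target at index 4!

Binary search finds 18 at index 4 after 2 comparisons. The search repeatedly halves the search space by comparing with the middle element.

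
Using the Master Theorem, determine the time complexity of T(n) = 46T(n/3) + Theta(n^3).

Master Theorem for T(n) = 46T(n/3) + O(n^3):

a = 46, b = 3, c = 3
log_b(a) = log_3(46) = 3.4850

Case 1: c = 3 < log_3(46) = 3.4850
T(n) = O(n^(log_3 46))

For T(n) = 46T(n/3) + O(n^3): log_3(46) = 3.4850. This is Case 1 of the Master Theorem (c < log_b(a), work dominated by leaves), giving O(n^(log_3 46)).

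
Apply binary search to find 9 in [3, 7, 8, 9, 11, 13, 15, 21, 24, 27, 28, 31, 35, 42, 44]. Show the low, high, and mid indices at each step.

Binary search for 9 in [3, 7, 8, 9, 11, 13, 15, 21, 24, 27, 28, 31, 35, 42, 44]:

lo=0, hi=14, mid=7, arr[mid]=21 -> 21 > 9, search left half
lo=0, hi=6, mid=3, arr[mid]=9 -> Found target at index 3!

Binary search finds 9 at index 3 after 2 comparisons. The search repeatedly halves the search space by comparing with the middle element.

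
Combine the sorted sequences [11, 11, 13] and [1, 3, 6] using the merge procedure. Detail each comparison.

Merging process:

Compare 11 vs 1: take 1 from right. Merged: [1]
Compare 11 vs 3: take 3 from right. Merged: [1, 3]
Compare 11 vs 6: take 6 from right. Merged: [1, 3, 6]
Append remaining from left: [11, 11, 13]. Merged: [1, 3, 6, 11, 11, 13]

Final merged array: [1, 3, 6, 11, 11, 13]
Total comparisons: 3

The merged array is [1, 3, 6, 11, 11, 13], requiring 3 comparisons. The merge step runs in O(n) time where n is the total number of elements.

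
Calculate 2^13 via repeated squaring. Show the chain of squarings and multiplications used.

Computing 2^13 by squaring (build up from 2^1; each line after the first costs one multiplication):

2^1 = 2
2^2 = (2^1)^2 = 2^2 = 4
2^3 = 2 * 2^2 = 2 * 4 = 8
2^6 = (2^3)^2 = 8^2 = 64
2^12 = (2^6)^2 = 64^2 = 4096
2^13 = 2 * 2^12 = 2 * 4096 = 8192

Result: 8192
Multiplications needed: 5 (5 lines after 2^1)

2^13 = 8192. Using exponentiation by squaring, this requires 5 multiplications. The key idea: if the exponent is even, square the half-power; if odd, multiply by the base once.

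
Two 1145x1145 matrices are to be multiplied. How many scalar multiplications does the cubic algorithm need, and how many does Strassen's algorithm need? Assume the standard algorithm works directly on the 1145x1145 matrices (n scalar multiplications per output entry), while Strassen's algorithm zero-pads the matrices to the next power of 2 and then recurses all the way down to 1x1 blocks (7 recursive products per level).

Matrix multiplication for 1145x1145 matrices:

Strassen's algorithm requires power-of-2 dimensions. Pad 1145x1145 to 2048x2048 (next power of 2).

Standard algorithm: 1145^3 = 1501123625 multiplications
Strassen's algorithm: 7^(log2(2048)) = 7^11 = 1977326743 multiplications
Difference: 1501123625 - 1977326743 = -476203118 (Strassen uses MORE here due to padding overhead — for small or just-over-power-of-2 n, padding can outweigh the per-level savings)

Standard: 1501123625 multiplications (1145^3). Strassen: 1977326743 multiplications (7^11, after padding to 2048x2048). Strassen reduces 8 recursive multiplications to 7 at each level.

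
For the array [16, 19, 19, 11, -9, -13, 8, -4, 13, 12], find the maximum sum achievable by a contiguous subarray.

Using Kadane's algorithm on [16, 19, 19, 11, -9, -13, 8, -4, 13, 12]:

Scanning through the array:
Position 1 (value 19): max_ending_here = 35, max_so_far = 35
Position 2 (value 19): max_ending_here = 54, max_so_far = 54
Position 3 (value 11): max_ending_here = 65, max_so_far = 65
Position 4 (value -9): max_ending_here = 56, max_so_far = 65
Position 5 (value -13): max_ending_here = 43, max_so_far = 65
Position 6 (value 8): max_ending_here = 51, max_so_far = 65
Position 7 (value -4): max_ending_here = 47, max_so_far = 65
Position 8 (value 13): max_ending_here = 60, max_so_far = 65
Position 9 (value 12): max_ending_here = 72, max_so_far = 72

Maximum subarray: [16, 19, 19, 11, -9, -13, 8, -4, 13, 12]
Maximum sum: 72

The maximum subarray is [16, 19, 19, 11, -9, -13, 8, -4, 13, 12] with sum 72. This subarray runs from index 0 to index 9.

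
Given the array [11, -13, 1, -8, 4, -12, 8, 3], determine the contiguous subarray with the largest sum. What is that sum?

Using Kadane's algorithm on [11, -13, 1, -8, 4, -12, 8, 3]:

Scanning through the array:
Position 1 (value -13): max_ending_here = -2, max_so_far = 11
Position 2 (value 1): max_ending_here = 1, max_so_far = 11
Position 3 (value -8): max_ending_here = -7, max_so_far = 11
Position 4 (value 4): max_ending_here = 4, max_so_far = 11
Position 5 (value -12): max_ending_here = -8, max_so_far = 11
Position 6 (value 8): max_ending_here = 8, max_so_far = 11
Position 7 (value 3): max_ending_here = 11, max_so_far = 11

Maximum subarray: [11]
Maximum sum: 11

The maximum subarray is [11] with sum 11. This subarray runs from index 0 to index 0.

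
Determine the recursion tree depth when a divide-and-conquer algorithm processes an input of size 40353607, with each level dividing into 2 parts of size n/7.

For divide and conquer with division factor 7:

Problem sizes at each level:
Level 0: 40353607
Level 1: 5764801
Level 2: 823543
Level 3: 117649
Level 4: 16807
Level 5: 2401
Level 6: 343
Level 7: 49
Level 8: 7
Level 9: 1

The root is level 0 and the size-1 base case is level 9 (the tree spans levels 0 through 9, i.e. 10 levels counting the root), so the depth is the number of divisions: log_7(40353607) = 9

The recursion tree depth is log_7(40353607) = 9. At each level, the problem size is divided by 7, so it takes 9 divisions to reduce to a base case of size 1. The algorithm makes 2 recursive calls at each level.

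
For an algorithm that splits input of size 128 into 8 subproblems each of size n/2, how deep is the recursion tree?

For divide and conquer with division factor 2:

Problem sizes at each level:
Level 0: 128
Level 1: 64
Level 2: 32
Level 3: 16
Level 4: 8
Level 5: 4
Level 6: 2
Level 7: 1

The root is level 0 and the size-1 base case is level 7 (the tree spans levels 0 through 7, i.e. 8 levels counting the root), so the depth is the number of divisions: log_2(128) = 7

The recursion tree depth is log_2(128) = 7. At each level, the problem size is divided by 2, so it takes 7 divisions to reduce to a base case of size 1. The algorithm makes 8 recursive calls at each level.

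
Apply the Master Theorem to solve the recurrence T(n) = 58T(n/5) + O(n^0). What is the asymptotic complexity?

Master Theorem for T(n) = 58T(n/5) + O(n^0):

a = 58, b = 5, c = 0
log_b(a) = log_5(58) = 2.5229

Case 1: c = 0 < log_5(58) = 2.5229
T(n) = O(n^(log_5 58))

For T(n) = 58T(n/5) + O(n^0): log_5(58) = 2.5229. This is Case 1 of the Master Theorem (c < log_b(a), work dominated by leaves), giving O(n^(log_5 58)).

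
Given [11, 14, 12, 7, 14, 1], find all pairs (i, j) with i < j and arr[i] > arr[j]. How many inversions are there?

Finding inversions in [11, 14, 12, 7, 14, 1]:

(0, 3): arr[0]=11 > arr[3]=7
(0, 5): arr[0]=11 > arr[5]=1
(1, 2): arr[1]=14 > arr[2]=12
(1, 3): arr[1]=14 > arr[3]=7
(1, 5): arr[1]=14 > arr[5]=1
(2, 3): arr[2]=12 > arr[3]=7
(2, 5): arr[2]=12 > arr[5]=1
(3, 5): arr[3]=7 > arr[5]=1
(4, 5): arr[4]=14 > arr[5]=1

Total inversions: 9

The array has 9 inversion(s): (0,3), (0,5), (1,2), (1,3), (1,5), (2,3), (2,5), (3,5), (4,5). Each pair (i,j) satisfies i < j and arr[i] > arr[j].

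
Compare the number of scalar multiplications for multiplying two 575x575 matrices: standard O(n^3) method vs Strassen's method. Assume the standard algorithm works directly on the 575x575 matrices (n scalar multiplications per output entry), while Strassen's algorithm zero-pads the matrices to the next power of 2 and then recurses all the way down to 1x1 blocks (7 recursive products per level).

Matrix multiplication for 575x575 matrices:

Strassen's algorithm requires power-of-2 dimensions. Pad 575x575 to 1024x1024 (next power of 2).

Standard algorithm: 575^3 = 190109375 multiplications
Strassen's algorithm: 7^(log2(1024)) = 7^10 = 282475249 multiplications
Difference: 190109375 - 282475249 = -92365874 (Strassen uses MORE here due to padding overhead — for small or just-over-power-of-2 n, padding can outweigh the per-level savings)

Standard: 190109375 multiplications (575^3). Strassen: 282475249 multiplications (7^10, after padding to 1024x1024). Strassen reduces 8 recursive multiplications to 7 at each level.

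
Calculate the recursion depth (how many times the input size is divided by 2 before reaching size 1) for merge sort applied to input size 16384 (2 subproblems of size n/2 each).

For divide and conquer with division factor 2:

Problem sizes at each level:
Level 0: 16384
Level 1: 8192
Level 2: 4096
Level 3: 2048
Level 4: 1024
Level 5: 512
Level 6: 256
Level 7: 128
Level 8: 64
Level 9: 32
Level 10: 16
Level 11: 8
Level 12: 4
Level 13: 2
Level 14: 1

The root is level 0 and the size-1 base case is level 14 (the tree spans levels 0 through 14, i.e. 15 levels counting the root), so the depth is the number of divisions: log_2(16384) = 14

The recursion tree depth is log_2(16384) = 14. At each level, the problem size is divided by 2, so it takes 14 divisions to reduce to a base case of size 1. The algorithm makes 2 recursive calls at each level.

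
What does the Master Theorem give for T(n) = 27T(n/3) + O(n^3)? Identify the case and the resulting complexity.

Master Theorem for T(n) = 27T(n/3) + O(n^3):

a = 27, b = 3, c = 3
log_b(a) = log_3(27) = 3.0000

Case 2: c = 3 = log_3(27) = 3.0000
T(n) = O(n^3 log n) = O(n^3 log n)

For T(n) = 27T(n/3) + O(n^3): log_3(27) = 3.0000. This is Case 2 of the Master Theorem (c = log_b(a), equal work at all levels), giving O(n^3 log n).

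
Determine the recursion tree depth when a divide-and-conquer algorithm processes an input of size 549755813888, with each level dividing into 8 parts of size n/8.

For divide and conquer with division factor 8:

Problem sizes at each level:
Level 0: 549755813888
Level 1: 68719476736
Level 2: 8589934592
Level 3: 1073741824
Level 4: 134217728
Level 5: 16777216
Level 6: 2097152
Level 7: 262144
Level 8: 32768
Level 9: 4096
Level 10: 512
Level 11: 64
Level 12: 8
Level 13: 1

The root is level 0 and the size-1 base case is level 13 (the tree spans levels 0 through 13, i.e. 14 levels counting the root), so the depth is the number of divisions: log_8(549755813888) = 13

The recursion tree depth is log_8(549755813888) = 13. At each level, the problem size is divided by 8, so it takes 13 divisions to reduce to a base case of size 1. The algorithm makes 8 recursive calls at each level.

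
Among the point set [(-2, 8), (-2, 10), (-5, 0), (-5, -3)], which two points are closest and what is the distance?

Computing all pairwise distances among 4 points:

d((-2, 8), (-2, 10)) = 2.0 <-- minimum
d((-2, 8), (-5, 0)) = 8.544
d((-2, 8), (-5, -3)) = 11.4018
d((-2, 10), (-5, 0)) = 10.4403
d((-2, 10), (-5, -3)) = 13.3417
d((-5, 0), (-5, -3)) = 3.0

Closest pair: (-2, 8) and (-2, 10) with distance 2.0

The closest pair is (-2, 8) and (-2, 10) with Euclidean distance 2.0. For 4 points, brute-force pairwise comparison is shown above. For large n, the divide-and-conquer algorithm (sort by x, recurse on halves, check the dividing strip) achieves O(n log n).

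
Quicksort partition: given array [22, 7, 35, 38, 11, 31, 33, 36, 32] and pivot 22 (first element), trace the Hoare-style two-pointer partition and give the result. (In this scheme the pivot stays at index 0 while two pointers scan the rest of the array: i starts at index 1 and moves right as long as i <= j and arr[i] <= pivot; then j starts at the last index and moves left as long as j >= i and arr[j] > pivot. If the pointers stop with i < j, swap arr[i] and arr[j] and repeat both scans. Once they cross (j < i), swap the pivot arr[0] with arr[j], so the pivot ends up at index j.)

Hoare-style two-pointer partition with pivot = 22:

Initial array: [22, 7, 35, 38, 11, 31, 33, 36, 32]

Pointers start at i = 1, j = 8.
i stops at index 2 (arr[2]=35 > 22), j stops at index 4 (arr[4]=11 <= 22): swap arr[2] and arr[4], array becomes [22, 7, 11, 38, 35, 31, 33, 36, 32]
i ends at 3, j ends at 2: the pointers have crossed (j < i), so scanning stops.

Swap pivot arr[0] with arr[2] to place pivot at position 2: [11, 7, 22, 38, 35, 31, 33, 36, 32]
Pivot position: 2

After partitioning with pivot 22, the array becomes [11, 7, 22, 38, 35, 31, 33, 36, 32]. The pivot is placed at index 2. All elements to the left of the pivot are <= 22, and all elements to the right are > 22.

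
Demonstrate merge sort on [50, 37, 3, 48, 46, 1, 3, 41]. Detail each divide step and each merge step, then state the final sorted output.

Merge sort trace:

Split: [50, 37, 3, 48, 46, 1, 3, 41] -> [50, 37, 3, 48] and [46, 1, 3, 41]
  Split: [50, 37, 3, 48] -> [50, 37] and [3, 48]
    Split: [50, 37] -> [50] and [37]
    Merge: [50] + [37] -> [37, 50]
    Split: [3, 48] -> [3] and [48]
    Merge: [3] + [48] -> [3, 48]
  Merge: [37, 50] + [3, 48] -> [3, 37, 48, 50]
  Split: [46, 1, 3, 41] -> [46, 1] and [3, 41]
    Split: [46, 1] -> [46] and [1]
    Merge: [46] + [1] -> [1, 46]
    Split: [3, 41] -> [3] and [41]
    Merge: [3] + [41] -> [3, 41]
  Merge: [1, 46] + [3, 41] -> [1, 3, 41, 46]
Merge: [3, 37, 48, 50] + [1, 3, 41, 46] -> [1, 3, 3, 37, 41, 46, 48, 50]

Final sorted array: [1, 3, 3, 37, 41, 46, 48, 50]

The merge sort proceeds by recursively splitting the array and merging sorted halves.
After all merges, the sorted array is [1, 3, 3, 37, 41, 46, 48, 50].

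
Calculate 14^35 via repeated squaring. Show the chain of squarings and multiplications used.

Computing 14^35 by squaring (build up from 14^1; each line after the first costs one multiplication):

14^1 = 14
14^2 = (14^1)^2 = 14^2 = 196
14^4 = (14^2)^2 = 196^2 = 38416
14^8 = (14^4)^2 = 38416^2 = 1475789056
14^16 = (14^8)^2 = 1475789056^2 = 2177953337809371136
14^17 = 14 * 14^16 = 14 * 2177953337809371136 = 30491346729331195904
14^34 = (14^17)^2 = 30491346729331195904^2 = 929722225368296217729286886758826377216
14^35 = 14 * 14^34 = 14 * 929722225368296217729286886758826377216 = 13016111155156147048210016414623569281024

Result: 13016111155156147048210016414623569281024
Multiplications needed: 7 (7 lines after 14^1)

14^35 = 13016111155156147048210016414623569281024. Using exponentiation by squaring, this requires 7 multiplications. The key idea: if the exponent is even, square the half-power; if odd, multiply by the base once.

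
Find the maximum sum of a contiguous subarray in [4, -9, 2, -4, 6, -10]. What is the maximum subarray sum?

Using Kadane's algorithm on [4, -9, 2, -4, 6, -10]:

Scanning through the array:
Position 1 (value -9): max_ending_here = -5, max_so_far = 4
Position 2 (value 2): max_ending_here = 2, max_so_far = 4
Position 3 (value -4): max_ending_here = -2, max_so_far = 4
Position 4 (value 6): max_ending_here = 6, max_so_far = 6
Position 5 (value -10): max_ending_here = -4, max_so_far = 6

Maximum subarray: [6]
Maximum sum: 6

The maximum subarray is [6] with sum 6. This subarray runs from index 4 to index 4.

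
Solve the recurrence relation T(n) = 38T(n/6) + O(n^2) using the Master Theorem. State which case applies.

Master Theorem for T(n) = 38T(n/6) + O(n^2):

a = 38, b = 6, c = 2
log_b(a) = log_6(38) = 2.0302

Case 1: c = 2 < log_6(38) = 2.0302
T(n) = O(n^(log_6 38))

For T(n) = 38T(n/6) + O(n^2): log_6(38) = 2.0302. This is Case 1 of the Master Theorem (c < log_b(a), work dominated by leaves), giving O(n^(log_6 38)).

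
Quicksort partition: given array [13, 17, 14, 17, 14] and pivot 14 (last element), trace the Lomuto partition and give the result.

Lomuto partition with pivot = 14:

Initial array: [13, 17, 14, 17, 14]

arr[0]=13 <= 14: swap with position 0, array becomes [13, 17, 14, 17, 14]
arr[1]=17 > 14: no swap
arr[2]=14 <= 14: swap with position 1, array becomes [13, 14, 17, 17, 14]
arr[3]=17 > 14: no swap

Place pivot at position 2: [13, 14, 14, 17, 17]
Pivot position: 2

After partitioning with pivot 14, the array becomes [13, 14, 14, 17, 17]. The pivot is placed at index 2. All elements to the left of the pivot are <= 14, and all elements to the right are > 14.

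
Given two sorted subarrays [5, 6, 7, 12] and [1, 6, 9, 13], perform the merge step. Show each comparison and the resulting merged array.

Merging process:

Compare 5 vs 1: take 1 from right. Merged: [1]
Compare 5 vs 6: take 5 from left. Merged: [1, 5]
Compare 6 vs 6: take 6 from left. Merged: [1, 5, 6]
Compare 7 vs 6: take 6 from right. Merged: [1, 5, 6, 6]
Compare 7 vs 9: take 7 from left. Merged: [1, 5, 6, 6, 7]
Compare 12 vs 9: take 9 from right. Merged: [1, 5, 6, 6, 7, 9]
Compare 12 vs 13: take 12 from left. Merged: [1, 5, 6, 6, 7, 9, 12]
Append remaining from right: [13]. Merged: [1, 5, 6, 6, 7, 9, 12, 13]

Final merged array: [1, 5, 6, 6, 7, 9, 12, 13]
Total comparisons: 7

The merged array is [1, 5, 6, 6, 7, 9, 12, 13], requiring 7 comparisons. The merge step runs in O(n) time where n is the total number of elements.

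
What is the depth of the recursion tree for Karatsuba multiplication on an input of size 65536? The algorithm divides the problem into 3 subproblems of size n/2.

For divide and conquer with division factor 2:

Problem sizes at each level:
Level 0: 65536
Level 1: 32768
Level 2: 16384
Level 3: 8192
Level 4: 4096
Level 5: 2048
Level 6: 1024
Level 7: 512
Level 8: 256
Level 9: 128
Level 10: 64
Level 11: 32
Level 12: 16
Level 13: 8
Level 14: 4
Level 15: 2
Level 16: 1

The root is level 0 and the size-1 base case is level 16 (the tree spans levels 0 through 16, i.e. 17 levels counting the root), so the depth is the number of divisions: log_2(65536) = 16

The recursion tree depth is log_2(65536) = 16. At each level, the problem size is divided by 2, so it takes 16 divisions to reduce to a base case of size 1. The algorithm makes 3 recursive calls at each level.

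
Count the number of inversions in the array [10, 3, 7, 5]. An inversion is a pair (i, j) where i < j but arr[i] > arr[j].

Finding inversions in [10, 3, 7, 5]:

(0, 1): arr[0]=10 > arr[1]=3
(0, 2): arr[0]=10 > arr[2]=7
(0, 3): arr[0]=10 > arr[3]=5
(2, 3): arr[2]=7 > arr[3]=5

Total inversions: 4

The array has 4 inversion(s): (0,1), (0,2), (0,3), (2,3). Each pair (i,j) satisfies i < j and arr[i] > arr[j].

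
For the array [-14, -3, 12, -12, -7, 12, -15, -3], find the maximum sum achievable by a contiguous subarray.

Using Kadane's algorithm on [-14, -3, 12, -12, -7, 12, -15, -3]:

Scanning through the array:
Position 1 (value -3): max_ending_here = -3, max_so_far = -3
Position 2 (value 12): max_ending_here = 12, max_so_far = 12
Position 3 (value -12): max_ending_here = 0, max_so_far = 12
Position 4 (value -7): max_ending_here = -7, max_so_far = 12
Position 5 (value 12): max_ending_here = 12, max_so_far = 12
Position 6 (value -15): max_ending_here = -3, max_so_far = 12
Position 7 (value -3): max_ending_here = -3, max_so_far = 12

Maximum subarray: [12]
Maximum sum: 12

The maximum subarray is [12] with sum 12. This subarray runs from index 2 to index 2.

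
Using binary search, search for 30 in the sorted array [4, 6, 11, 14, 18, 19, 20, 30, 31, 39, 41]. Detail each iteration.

Binary search for 30 in [4, 6, 11, 14, 18, 19, 20, 30, 31, 39, 41]:

lo=0, hi=10, mid=5, arr[mid]=19 -> 19 < 30, search right half
lo=6, hi=10, mid=8, arr[mid]=31 -> 31 > 30, search left half
lo=6, hi=7, mid=6, arr[mid]=20 -> 20 < 30, search right half
lo=7, hi=7, mid=7, arr[mid]=30 -> Found target at index 7!

Binary search finds 30 at index 7 after 4 comparisons. The search repeatedly halves the search space by comparing with the middle element.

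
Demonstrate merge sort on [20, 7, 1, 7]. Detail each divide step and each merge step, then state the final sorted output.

Merge sort trace:

Split: [20, 7, 1, 7] -> [20, 7] and [1, 7]
  Split: [20, 7] -> [20] and [7]
  Merge: [20] + [7] -> [7, 20]
  Split: [1, 7] -> [1] and [7]
  Merge: [1] + [7] -> [1, 7]
Merge: [7, 20] + [1, 7] -> [1, 7, 7, 20]

Final sorted array: [1, 7, 7, 20]

The merge sort proceeds by recursively splitting the array and merging sorted halves.
After all merges, the sorted array is [1, 7, 7, 20].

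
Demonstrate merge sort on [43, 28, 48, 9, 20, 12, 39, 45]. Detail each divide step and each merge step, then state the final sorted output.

Merge sort trace:

Split: [43, 28, 48, 9, 20, 12, 39, 45] -> [43, 28, 48, 9] and [20, 12, 39, 45]
  Split: [43, 28, 48, 9] -> [43, 28] and [48, 9]
    Split: [43, 28] -> [43] and [28]
    Merge: [43] + [28] -> [28, 43]
    Split: [48, 9] -> [48] and [9]
    Merge: [48] + [9] -> [9, 48]
  Merge: [28, 43] + [9, 48] -> [9, 28, 43, 48]
  Split: [20, 12, 39, 45] -> [20, 12] and [39, 45]
    Split: [20, 12] -> [20] and [12]
    Merge: [20] + [12] -> [12, 20]
    Split: [39, 45] -> [39] and [45]
    Merge: [39] + [45] -> [39, 45]
  Merge: [12, 20] + [39, 45] -> [12, 20, 39, 45]
Merge: [9, 28, 43, 48] + [12, 20, 39, 45] -> [9, 12, 20, 28, 39, 43, 45, 48]

Final sorted array: [9, 12, 20, 28, 39, 43, 45, 48]

The merge sort proceeds by recursively splitting the array and merging sorted halves.
After all merges, the sorted array is [9, 12, 20, 28, 39, 43, 45, 48].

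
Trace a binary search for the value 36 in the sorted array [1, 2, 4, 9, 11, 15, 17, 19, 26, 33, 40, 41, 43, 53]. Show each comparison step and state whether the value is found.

Binary search for 36 in [1, 2, 4, 9, 11, 15, 17, 19, 26, 33, 40, 41, 43, 53]:

lo=0, hi=13, mid=6, arr[mid]=17 -> 17 < 36, search right half
lo=7, hi=13, mid=10, arr[mid]=40 -> 40 > 36, search left half
lo=7, hi=9, mid=8, arr[mid]=26 -> 26 < 36, search right half
lo=9, hi=9, mid=9, arr[mid]=33 -> 33 < 36, search right half
lo=10 > hi=9, target 36 not found

Binary search determines that 36 is not in the array after 4 comparisons. The search space was exhausted without finding the target.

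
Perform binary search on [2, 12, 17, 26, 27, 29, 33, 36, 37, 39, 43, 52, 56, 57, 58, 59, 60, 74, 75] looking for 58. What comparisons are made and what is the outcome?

Binary search for 58 in [2, 12, 17, 26, 27, 29, 33, 36, 37, 39, 43, 52, 56, 57, 58, 59, 60, 74, 75]:

lo=0, hi=18, mid=9, arr[mid]=39 -> 39 < 58, search right half
lo=10, hi=18, mid=14, arr[mid]=58 -> Found target at index 14!

Binary search finds 58 at index 14 after 2 comparisons. The search repeatedly halves the search space by comparing with the middle element.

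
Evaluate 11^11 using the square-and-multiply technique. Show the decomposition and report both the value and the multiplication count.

Computing 11^11 by squaring (build up from 11^1; each line after the first costs one multiplication):

11^1 = 11
11^2 = (11^1)^2 = 11^2 = 121
11^4 = (11^2)^2 = 121^2 = 14641
11^5 = 11 * 11^4 = 11 * 14641 = 161051
11^10 = (11^5)^2 = 161051^2 = 25937424601
11^11 = 11 * 11^10 = 11 * 25937424601 = 285311670611

Result: 285311670611
Multiplications needed: 5 (5 lines after 11^1)

11^11 = 285311670611. Using exponentiation by squaring, this requires 5 multiplications. The key idea: if the exponent is even, square the half-power; if odd, multiply by the base once.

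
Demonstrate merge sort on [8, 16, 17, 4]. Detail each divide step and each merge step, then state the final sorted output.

Merge sort trace:

Split: [8, 16, 17, 4] -> [8, 16] and [17, 4]
  Split: [8, 16] -> [8] and [16]
  Merge: [8] + [16] -> [8, 16]
  Split: [17, 4] -> [17] and [4]
  Merge: [17] + [4] -> [4, 17]
Merge: [8, 16] + [4, 17] -> [4, 8, 16, 17]

Final sorted array: [4, 8, 16, 17]

The merge sort proceeds by recursively splitting the array and merging sorted halves.
After all merges, the sorted array is [4, 8, 16, 17].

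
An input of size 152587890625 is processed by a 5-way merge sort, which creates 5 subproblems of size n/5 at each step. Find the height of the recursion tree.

For divide and conquer with division factor 5:

Problem sizes at each level:
Level 0: 152587890625
Level 1: 30517578125
Level 2: 6103515625
Level 3: 1220703125
Level 4: 244140625
Level 5: 48828125
Level 6: 9765625
Level 7: 1953125
Level 8: 390625
Level 9: 78125
Level 10: 15625
Level 11: 3125
Level 12: 625
Level 13: 125
Level 14: 25
Level 15: 5
Level 16: 1

The root is level 0 and the size-1 base case is level 16 (the tree spans levels 0 through 16, i.e. 17 levels counting the root), so the depth is the number of divisions: log_5(152587890625) = 16

The recursion tree depth is log_5(152587890625) = 16. At each level, the problem size is divided by 5, so it takes 16 divisions to reduce to a base case of size 1. The algorithm makes 5 recursive calls at each level.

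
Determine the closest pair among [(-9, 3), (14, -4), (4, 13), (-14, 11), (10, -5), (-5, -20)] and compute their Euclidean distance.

Computing all pairwise distances among 6 points:

d((-9, 3), (14, -4)) = 24.0416
d((-9, 3), (4, 13)) = 16.4012
d((-9, 3), (-14, 11)) = 9.434
d((-9, 3), (10, -5)) = 20.6155
d((-9, 3), (-5, -20)) = 23.3452
d((14, -4), (4, 13)) = 19.7231
d((14, -4), (-14, 11)) = 31.7648
d((14, -4), (10, -5)) = 4.1231 <-- minimum
d((14, -4), (-5, -20)) = 24.8395
d((4, 13), (-14, 11)) = 18.1108
d((4, 13), (10, -5)) = 18.9737
d((4, 13), (-5, -20)) = 34.2053
d((-14, 11), (10, -5)) = 28.8444
d((-14, 11), (-5, -20)) = 32.28
d((10, -5), (-5, -20)) = 21.2132

Closest pair: (14, -4) and (10, -5) with distance 4.1231

The closest pair is (14, -4) and (10, -5) with Euclidean distance 4.1231. For 6 points, brute-force pairwise comparison is shown above. For large n, the divide-and-conquer algorithm (sort by x, recurse on halves, check the dividing strip) achieves O(n log n).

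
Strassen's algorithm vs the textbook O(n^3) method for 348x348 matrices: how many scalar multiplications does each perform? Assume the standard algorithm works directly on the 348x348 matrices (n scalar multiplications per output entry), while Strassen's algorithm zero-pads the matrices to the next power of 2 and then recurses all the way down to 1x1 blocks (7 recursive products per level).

Matrix multiplication for 348x348 matrices:

Strassen's algorithm requires power-of-2 dimensions. Pad 348x348 to 512x512 (next power of 2).

Standard algorithm: 348^3 = 42144192 multiplications
Strassen's algorithm: 7^(log2(512)) = 7^9 = 40353607 multiplications
Savings: 42144192 - 40353607 = 1790585 multiplications

Standard: 42144192 multiplications (348^3). Strassen: 40353607 multiplications (7^9, after padding to 512x512). Strassen reduces 8 recursive multiplications to 7 at each level.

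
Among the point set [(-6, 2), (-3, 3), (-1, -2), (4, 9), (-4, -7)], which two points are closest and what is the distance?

Computing all pairwise distances among 5 points:

d((-6, 2), (-3, 3)) = 3.1623 <-- minimum
d((-6, 2), (-1, -2)) = 6.4031
d((-6, 2), (4, 9)) = 12.2066
d((-6, 2), (-4, -7)) = 9.2195
d((-3, 3), (-1, -2)) = 5.3852
d((-3, 3), (4, 9)) = 9.2195
d((-3, 3), (-4, -7)) = 10.0499
d((-1, -2), (4, 9)) = 12.083
d((-1, -2), (-4, -7)) = 5.831
d((4, 9), (-4, -7)) = 17.8885

Closest pair: (-6, 2) and (-3, 3) with distance 3.1623

The closest pair is (-6, 2) and (-3, 3) with Euclidean distance 3.1623. For 5 points, brute-force pairwise comparison is shown above. For large n, the divide-and-conquer algorithm (sort by x, recurse on halves, check the dividing strip) achieves O(n log n).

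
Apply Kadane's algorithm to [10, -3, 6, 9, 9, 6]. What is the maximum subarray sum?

Using Kadane's algorithm on [10, -3, 6, 9, 9, 6]:

Scanning through the array:
Position 1 (value -3): max_ending_here = 7, max_so_far = 10
Position 2 (value 6): max_ending_here = 13, max_so_far = 13
Position 3 (value 9): max_ending_here = 22, max_so_far = 22
Position 4 (value 9): max_ending_here = 31, max_so_far = 31
Position 5 (value 6): max_ending_here = 37, max_so_far = 37

Maximum subarray: [10, -3, 6, 9, 9, 6]
Maximum sum: 37

The maximum subarray is [10, -3, 6, 9, 9, 6] with sum 37. This subarray runs from index 0 to index 5.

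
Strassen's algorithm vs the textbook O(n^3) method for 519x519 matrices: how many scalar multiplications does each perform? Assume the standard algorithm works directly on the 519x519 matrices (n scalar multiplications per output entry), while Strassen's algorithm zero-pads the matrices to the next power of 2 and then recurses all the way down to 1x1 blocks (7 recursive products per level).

Matrix multiplication for 519x519 matrices:

Strassen's algorithm requires power-of-2 dimensions. Pad 519x519 to 1024x1024 (next power of 2).

Standard algorithm: 519^3 = 139798359 multiplications
Strassen's algorithm: 7^(log2(1024)) = 7^10 = 282475249 multiplications
Difference: 139798359 - 282475249 = -142676890 (Strassen uses MORE here due to padding overhead — for small or just-over-power-of-2 n, padding can outweigh the per-level savings)

Standard: 139798359 multiplications (519^3). Strassen: 282475249 multiplications (7^10, after padding to 1024x1024). Strassen reduces 8 recursive multiplications to 7 at each level.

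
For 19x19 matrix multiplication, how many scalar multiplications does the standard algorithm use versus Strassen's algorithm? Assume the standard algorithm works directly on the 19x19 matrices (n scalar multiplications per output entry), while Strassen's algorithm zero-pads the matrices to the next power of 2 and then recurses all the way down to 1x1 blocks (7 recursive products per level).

Matrix multiplication for 19x19 matrices:

Strassen's algorithm requires power-of-2 dimensions. Pad 19x19 to 32x32 (next power of 2).

Standard algorithm: 19^3 = 6859 multiplications
Strassen's algorithm: 7^(log2(32)) = 7^5 = 16807 multiplications
Difference: 6859 - 16807 = -9948 (Strassen uses MORE here due to padding overhead — for small or just-over-power-of-2 n, padding can outweigh the per-level savings)

Standard: 6859 multiplications (19^3). Strassen: 16807 multiplications (7^5, after padding to 32x32). Strassen reduces 8 recursive multiplications to 7 at each level.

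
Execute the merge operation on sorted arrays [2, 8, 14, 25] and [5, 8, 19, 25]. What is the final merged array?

Merging process:

Compare 2 vs 5: take 2 from left. Merged: [2]
Compare 8 vs 5: take 5 from right. Merged: [2, 5]
Compare 8 vs 8: take 8 from left. Merged: [2, 5, 8]
Compare 14 vs 8: take 8 from right. Merged: [2, 5, 8, 8]
Compare 14 vs 19: take 14 from left. Merged: [2, 5, 8, 8, 14]
Compare 25 vs 19: take 19 from right. Merged: [2, 5, 8, 8, 14, 19]
Compare 25 vs 25: take 25 from left. Merged: [2, 5, 8, 8, 14, 19, 25]
Append remaining from right: [25]. Merged: [2, 5, 8, 8, 14, 19, 25, 25]

Final merged array: [2, 5, 8, 8, 14, 19, 25, 25]
Total comparisons: 7

The merged array is [2, 5, 8, 8, 14, 19, 25, 25], requiring 7 comparisons. The merge step runs in O(n) time where n is the total number of elements.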